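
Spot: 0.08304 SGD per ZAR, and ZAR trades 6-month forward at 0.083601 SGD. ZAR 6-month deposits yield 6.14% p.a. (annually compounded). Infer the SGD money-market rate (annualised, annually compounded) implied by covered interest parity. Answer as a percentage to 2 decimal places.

T = 6/12 years.
CIP gives F = S · g_SGD/g_ZAR, so g_SGD/g_ZAR = 0.083601/0.08304 = 1.0067558.
ZAR growth factor: (1 + 0.0614)^(6/12) = 1.0302427.
Hence g_SGD = 1.0372028.
Annualise: 1.0372028^(12/6) − 1 = 0.075790 = 7.58%.

7.58%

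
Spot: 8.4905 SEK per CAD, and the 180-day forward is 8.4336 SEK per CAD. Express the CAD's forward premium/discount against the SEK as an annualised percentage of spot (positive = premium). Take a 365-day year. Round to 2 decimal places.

-1.36%

T = 180/365 years.
Period premium: (8.4336 − 8.4905)/8.4905 = -0.0067016.
×(1/T) gives -1.36% p.a.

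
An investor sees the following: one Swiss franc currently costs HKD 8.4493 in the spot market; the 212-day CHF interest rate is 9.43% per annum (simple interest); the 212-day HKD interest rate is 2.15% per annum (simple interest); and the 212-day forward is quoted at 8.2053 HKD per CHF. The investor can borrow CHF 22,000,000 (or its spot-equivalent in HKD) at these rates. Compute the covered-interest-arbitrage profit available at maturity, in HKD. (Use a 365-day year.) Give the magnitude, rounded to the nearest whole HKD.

T = 212/365 years.
Route A — deposit CHF, sell forward: 22,000,000 × 1.05477150685 × 8.2053 = HKD 190,403,766.19.
Route B — convert at spot, deposit HKD: 22,000,000 × 8.4493 × 1.01248767123 = HKD 188,205,865.77.
The quoted forward overvalues CHF, so borrow HKD, buy CHF at spot, deposit the CHF at 9.43%, and sell the proceeds forward at 8.2053.
The gap between the two covered legs is HKD 2,197,900.

HKD 2,197,900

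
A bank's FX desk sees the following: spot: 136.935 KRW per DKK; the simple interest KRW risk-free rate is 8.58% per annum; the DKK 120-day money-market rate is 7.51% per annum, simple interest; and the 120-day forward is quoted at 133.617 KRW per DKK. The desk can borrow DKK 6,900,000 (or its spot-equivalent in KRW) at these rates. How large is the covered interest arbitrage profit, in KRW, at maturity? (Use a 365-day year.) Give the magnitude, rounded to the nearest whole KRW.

T = 120/365 years.
Keep in DKK, deliver into the forward: 6,900,000·1.02469041096·133.617 = KRW 944,720,804.62.
Swap to KRW now, deposit: 6,900,000·136.935·1.02820821918 = KRW 971,504,078.20.
The quoted forward undervalues DKK, so borrow DKK, convert to KRW at spot, deposit the KRW at 8.58%, and buy DKK forward at 133.617 to cover the loan.
Arbitrage profit = |944,720,804.62 − 971,504,078.20| = KRW 26,783,274.

KRW 26,783,274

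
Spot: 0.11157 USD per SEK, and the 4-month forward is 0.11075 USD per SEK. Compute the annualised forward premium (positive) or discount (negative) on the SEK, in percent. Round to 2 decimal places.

T = 4/12 years.
SEK trades forward at -0.73496% vs spot over the period.
×(1/T) gives -2.20% p.a.

-2.20%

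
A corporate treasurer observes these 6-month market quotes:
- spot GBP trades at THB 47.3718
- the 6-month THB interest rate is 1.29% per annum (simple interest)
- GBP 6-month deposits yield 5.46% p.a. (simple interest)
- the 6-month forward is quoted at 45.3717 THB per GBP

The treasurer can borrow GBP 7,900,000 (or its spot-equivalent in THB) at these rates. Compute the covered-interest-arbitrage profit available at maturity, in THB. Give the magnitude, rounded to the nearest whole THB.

THB 8,429,306

T = 6/12 years.
Route A — deposit GBP, sell forward: 7,900,000 × 1.027300 × 45.3717 = THB 368,221,744.54.
Route B — convert at spot, deposit THB: 7,900,000 × 47.3718 × 1.006450 = THB 376,651,050.07.
The quoted forward undervalues GBP, so borrow GBP, convert to THB at spot, deposit the THB at 1.29%, and buy GBP forward at 45.3717 to cover the loan.
Arbitrage profit = |368,221,744.54 − 376,651,050.07| = THB 8,429,306.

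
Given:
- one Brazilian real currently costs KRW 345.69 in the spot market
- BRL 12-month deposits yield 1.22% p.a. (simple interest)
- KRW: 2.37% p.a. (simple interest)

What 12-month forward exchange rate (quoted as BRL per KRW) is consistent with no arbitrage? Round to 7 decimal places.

T = 1 year.
KRW growth factor: 1 + 0.0237×1 = 1.023700.
Growth of 1 BRL over T: 1 + 0.0122×1 = 1.012200.
Forward (KRW per BRL) = 345.69 × 1.023700 / 1.012200 = 349.6175.
Invert for BRL per KRW: 1 / 349.6175 = 0.0028603.

0.0028603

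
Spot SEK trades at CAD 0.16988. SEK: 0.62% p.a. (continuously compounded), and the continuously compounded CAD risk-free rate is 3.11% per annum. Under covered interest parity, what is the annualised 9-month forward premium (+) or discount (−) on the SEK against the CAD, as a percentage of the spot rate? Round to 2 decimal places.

+2.51%

T = 9/12 years.
F = S · g_CAD/g_SEK = 0.16988 × 1.0235992/1.0046608 = 0.17308233.
(F − S)/S ÷ T = (0.17308233 − 0.16988)/0.16988/(9/12) = 0.025134 → 2.51%.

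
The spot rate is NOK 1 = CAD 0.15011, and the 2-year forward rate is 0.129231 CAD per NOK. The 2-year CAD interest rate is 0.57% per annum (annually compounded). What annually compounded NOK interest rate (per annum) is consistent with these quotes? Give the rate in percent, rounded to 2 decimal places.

T = 2 years.
F/S = 0.129231/0.15011 = 0.8609087 = (growth of CAD) / (growth of NOK).
CAD growth factor: (1 + 0.0057)^2 = 1.0114325.
That pins the NOK growth at 1.1748429.
Annualise: 1.1748429^(1/2) − 1 = 0.083902 = 8.39%.

8.39%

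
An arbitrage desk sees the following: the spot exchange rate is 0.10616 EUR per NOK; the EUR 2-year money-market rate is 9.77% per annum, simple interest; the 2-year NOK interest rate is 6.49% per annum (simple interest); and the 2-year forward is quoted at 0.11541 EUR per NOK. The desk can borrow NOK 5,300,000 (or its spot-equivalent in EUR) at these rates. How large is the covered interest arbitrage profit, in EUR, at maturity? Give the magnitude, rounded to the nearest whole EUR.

T = 2 years.
Invest the NOK and cover forward: 5,300,000 × 1.129800 × 0.11541 = EUR 691,068.16.
Convert at spot and invest in EUR: 5,300,000 × 0.10616 × 1.195400 = EUR 672,589.42.
The quoted forward overvalues NOK, so borrow EUR, buy NOK at spot, deposit the NOK at 6.49%, and sell the proceeds forward at 0.11541.
The gap between the two covered legs is EUR 18,479.

EUR 18,479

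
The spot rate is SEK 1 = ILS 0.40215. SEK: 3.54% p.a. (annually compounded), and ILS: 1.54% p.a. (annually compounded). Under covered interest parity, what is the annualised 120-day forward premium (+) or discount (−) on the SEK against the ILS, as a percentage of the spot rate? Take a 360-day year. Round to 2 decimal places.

T = 120/360 years.
F = S · g_ILS/g_SEK = 0.40215 × 1.0051072/1.0116634 = 0.39954382.
(F − S)/S ÷ T = (0.39954382 − 0.40215)/0.40215/(120/360) = -0.019442 → -1.94%.

-1.94%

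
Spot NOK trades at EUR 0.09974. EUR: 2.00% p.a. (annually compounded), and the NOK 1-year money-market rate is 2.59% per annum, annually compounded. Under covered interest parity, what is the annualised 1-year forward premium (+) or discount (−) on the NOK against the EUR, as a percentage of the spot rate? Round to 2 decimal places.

T = 1 year.
CIP forward (EUR per NOK) = 0.09974 × 1.020000/1.025900 = 0.09916639.
(F − S)/S ÷ T = (0.09916639 − 0.09974)/0.09974/1 = -0.005751 → -0.58%.

-0.58%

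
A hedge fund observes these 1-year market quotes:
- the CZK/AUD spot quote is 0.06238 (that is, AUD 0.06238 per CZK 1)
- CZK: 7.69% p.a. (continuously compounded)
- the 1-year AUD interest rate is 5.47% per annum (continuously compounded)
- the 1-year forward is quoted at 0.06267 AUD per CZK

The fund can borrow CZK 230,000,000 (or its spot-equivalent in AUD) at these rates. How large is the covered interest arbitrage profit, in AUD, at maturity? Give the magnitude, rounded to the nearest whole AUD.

AUD 412,214

T = 1 year.
Route A — deposit CZK, sell forward: 230,000,000 × 1.0799340776 × 0.06267 = AUD 15,566,277.79.
Route B — convert at spot, deposit AUD: 230,000,000 × 0.06238 × 1.0562237 = AUD 15,154,063.91.
The quoted forward overvalues CZK, so borrow AUD, buy CZK at spot, deposit the CZK at 7.69%, and sell the proceeds forward at 0.06267.
Arbitrage profit = |15,566,277.79 − 15,154,063.91| = AUD 412,214.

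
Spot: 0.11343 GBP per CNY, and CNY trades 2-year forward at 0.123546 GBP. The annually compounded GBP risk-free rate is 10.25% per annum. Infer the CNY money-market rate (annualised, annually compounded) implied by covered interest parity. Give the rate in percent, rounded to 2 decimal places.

T = 2 years.
CIP gives F = S · g_GBP/g_CNY, so g_GBP/g_CNY = 0.123546/0.11343 = 1.0891828.
The GBP side grows by (1 + 0.1025)^2 = 1.2155063.
Hence g_CNY = 1.1159801.
Annualise: 1.1159801^(1/2) − 1 = 0.056400 = 5.64%.

5.64%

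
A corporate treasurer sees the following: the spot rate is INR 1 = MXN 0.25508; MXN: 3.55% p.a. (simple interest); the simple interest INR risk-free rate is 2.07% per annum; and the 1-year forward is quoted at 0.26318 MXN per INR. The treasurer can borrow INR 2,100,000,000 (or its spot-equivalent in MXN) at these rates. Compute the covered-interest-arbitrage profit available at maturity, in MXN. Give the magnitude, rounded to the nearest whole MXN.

T = 1 year.
Route A — deposit INR, sell forward: 2,100,000,000 × 1.020700 × 0.26318 = MXN 564,118,434.60.
Route B — convert at spot, deposit MXN: 2,100,000,000 × 0.25508 × 1.035500 = MXN 554,684,214.00.
The quoted forward overvalues INR, so borrow MXN, buy INR at spot, deposit the INR at 2.07%, and sell the proceeds forward at 0.26318.
Profit = 564,118,434.60 − 554,684,214.00 = MXN 9,434,221.

MXN 9,434,221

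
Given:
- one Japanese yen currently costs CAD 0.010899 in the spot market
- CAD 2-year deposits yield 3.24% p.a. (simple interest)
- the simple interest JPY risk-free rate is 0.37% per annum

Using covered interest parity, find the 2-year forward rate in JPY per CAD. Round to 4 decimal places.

86.8055

T = 2 years.
CAD accumulates by 1 + 0.0324×2 = 1.064800.
JPY accumulates by 1 + 0.0037×2 = 1.007400.
So F = 0.010899 × 1.064800 / 1.007400 = 0.011520007 (CAD/JPY).
Quoted the other way: 1/0.011520007 = 86.8055 JPY per CAD.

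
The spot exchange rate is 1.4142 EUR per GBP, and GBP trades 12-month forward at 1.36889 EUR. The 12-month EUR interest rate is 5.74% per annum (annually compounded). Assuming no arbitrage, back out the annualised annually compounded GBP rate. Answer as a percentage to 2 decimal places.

T = 1 year.
By CIP, F/S equals the EUR-to-GBP growth ratio: 1.36889/1.4142 = 0.9679607.
EUR growth factor: (1 + 0.0574)^1 = 1.057400.
So the GBP growth factor = 1.0923997.
Annualise: 1.0923997^(1/1) − 1 = 0.092400 = 9.24%.

9.24%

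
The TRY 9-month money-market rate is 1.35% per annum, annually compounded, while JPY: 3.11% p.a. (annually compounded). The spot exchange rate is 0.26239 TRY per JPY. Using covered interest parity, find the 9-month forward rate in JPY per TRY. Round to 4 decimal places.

3.8607

T = 9/12 years.
Growth of 1 TRY over T: (1 + 0.0135)^(9/12) = 1.010108.
JPY accumulates by (1 + 0.0311)^(9/12) = 1.0232355.
So F = 0.26239 × 1.010108 / 1.0232355 = 0.2590237 (TRY/JPY).
Invert for JPY per TRY: 1 / 0.2590237 = 3.8607.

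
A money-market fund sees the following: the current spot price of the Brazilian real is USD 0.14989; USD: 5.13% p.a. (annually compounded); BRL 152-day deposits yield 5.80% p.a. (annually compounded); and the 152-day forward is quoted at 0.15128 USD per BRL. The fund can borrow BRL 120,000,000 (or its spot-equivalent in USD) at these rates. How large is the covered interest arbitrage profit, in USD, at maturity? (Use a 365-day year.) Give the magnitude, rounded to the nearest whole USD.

USD 219,414

T = 152/365 years.
Keep in BRL, deliver into the forward: 120,000,000·1.0237567334·0.15128 = USD 18,584,870.24.
Swap to USD now, deposit: 120,000,000·0.14989·1.0210518967 = USD 18,365,456.26.
The quoted forward overvalues BRL, so borrow USD, buy BRL at spot, deposit the BRL at 5.80%, and sell the proceeds forward at 0.15128.
Profit = 18,584,870.24 − 18,365,456.26 = USD 219,414.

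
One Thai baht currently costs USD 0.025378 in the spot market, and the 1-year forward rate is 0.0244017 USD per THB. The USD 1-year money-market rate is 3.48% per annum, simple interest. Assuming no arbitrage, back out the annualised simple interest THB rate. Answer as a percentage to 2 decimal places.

T = 1 year.
F/S = 0.0244017/0.025378 = 0.9615297 = (growth of USD) / (growth of THB).
USD growth factor: 1 + 0.0348×1 = 1.034800.
So the THB growth factor = 1.0762018.
r = (1.0762018 − 1)/1 = 0.076202 → 7.62%.

7.62%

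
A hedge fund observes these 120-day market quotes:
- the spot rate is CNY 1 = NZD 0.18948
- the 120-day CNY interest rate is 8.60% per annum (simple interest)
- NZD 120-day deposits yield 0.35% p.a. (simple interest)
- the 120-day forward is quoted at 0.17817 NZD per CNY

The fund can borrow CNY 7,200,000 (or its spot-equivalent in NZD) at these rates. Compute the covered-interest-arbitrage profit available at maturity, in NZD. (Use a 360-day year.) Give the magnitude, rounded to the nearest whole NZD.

NZD 46,249

T = 120/360 years.
Route A — deposit CNY, sell forward: 7,200,000 × 1.028666667 × 0.17817 = NZD 1,319,598.29.
Route B — convert at spot, deposit NZD: 7,200,000 × 0.18948 × 1.001166667 = NZD 1,365,847.63.
The quoted forward undervalues CNY, so borrow CNY, convert to NZD at spot, deposit the NZD at 0.35%, and buy CNY forward at 0.17817 to cover the loan.
The gap between the two covered legs is NZD 46,249.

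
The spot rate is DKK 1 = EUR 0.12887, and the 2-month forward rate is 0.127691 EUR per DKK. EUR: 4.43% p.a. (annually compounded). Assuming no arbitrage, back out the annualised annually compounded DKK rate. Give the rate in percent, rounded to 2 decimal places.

10.35%

T = 2/12 years.
F/S = 0.127691/0.12887 = 0.9908512 = (growth of EUR) / (growth of DKK).
EUR growth factor: (1 + 0.0443)^(2/12) = 1.0072506.
So the DKK growth factor = 1.0165508.
r = 1.0165508^(12/2) − 1 = 0.103506 → 10.35%.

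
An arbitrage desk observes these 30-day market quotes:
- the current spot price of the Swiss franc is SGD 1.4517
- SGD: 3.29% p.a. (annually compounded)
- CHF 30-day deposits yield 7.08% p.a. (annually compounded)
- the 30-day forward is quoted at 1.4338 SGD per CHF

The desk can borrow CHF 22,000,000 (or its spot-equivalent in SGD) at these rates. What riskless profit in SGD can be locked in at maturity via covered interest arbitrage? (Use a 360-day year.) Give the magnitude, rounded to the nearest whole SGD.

T = 30/360 years.
Keep in CHF, deliver into the forward: 22,000,000·1.0057167815·1.4338 = SGD 31,723,927.87.
Swap to SGD now, deposit: 22,000,000·1.4517·1.0027011733 = SGD 32,023,668.45.
The quoted forward undervalues CHF, so borrow CHF, convert to SGD at spot, deposit the SGD at 3.29%, and buy CHF forward at 1.4338 to cover the loan.
Arbitrage profit = |31,723,927.87 − 32,023,668.45| = SGD 299,741.

SGD 299,741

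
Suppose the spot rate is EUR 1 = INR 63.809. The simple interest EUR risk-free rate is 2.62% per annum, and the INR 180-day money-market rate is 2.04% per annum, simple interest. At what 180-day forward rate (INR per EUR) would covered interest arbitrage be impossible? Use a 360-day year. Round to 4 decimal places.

T = 180/360 years.
INR growth factor: 1 + 0.0204×180/360 = 1.010200.
Growth of 1 EUR over T: 1 + 0.0262×180/360 = 1.013100.
So F = 63.809 × 1.010200 / 1.013100 = 63.626347 (INR/EUR).

63.6263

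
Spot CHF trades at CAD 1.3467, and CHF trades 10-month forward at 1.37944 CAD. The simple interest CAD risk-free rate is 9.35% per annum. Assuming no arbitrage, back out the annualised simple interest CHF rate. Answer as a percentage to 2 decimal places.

6.28%

T = 10/12 years.
By CIP, F/S equals the CAD-to-CHF growth ratio: 1.37944/1.3467 = 1.0243113.
The CAD side grows by 1 + 0.0935×10/12 = 1.0779167.
That pins the CHF growth at 1.0523331.
r = (1.0523331 − 1)/(10/12) = 0.062800 → 6.28%.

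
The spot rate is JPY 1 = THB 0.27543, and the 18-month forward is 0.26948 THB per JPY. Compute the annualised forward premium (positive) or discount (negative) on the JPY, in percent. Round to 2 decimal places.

T = 18/12 years.
JPY trades forward at -2.16026% vs spot over the period.
×(1/T) gives -1.44% p.a.

-1.44%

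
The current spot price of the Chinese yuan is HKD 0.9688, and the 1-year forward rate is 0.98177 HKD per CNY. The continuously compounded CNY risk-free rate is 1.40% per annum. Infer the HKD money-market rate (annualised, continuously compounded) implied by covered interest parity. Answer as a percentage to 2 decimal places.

2.73%

T = 1 year.
F/S = 0.98177/0.9688 = 1.0133877 = (growth of HKD) / (growth of CNY).
CNY growth factor: e^(0.0140×1) = 1.0140985.
So the HKD growth factor = 1.0276749.
Take logs: ln 1.0276749 / 1 = 0.027299, so 2.73%.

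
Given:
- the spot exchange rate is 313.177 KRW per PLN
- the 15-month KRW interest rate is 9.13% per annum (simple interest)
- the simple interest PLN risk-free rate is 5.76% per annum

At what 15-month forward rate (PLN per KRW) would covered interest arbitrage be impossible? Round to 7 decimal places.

T = 15/12 years.
KRW growth factor: 1 + 0.0913×15/12 = 1.114125.
PLN accumulates by 1 + 0.0576×15/12 = 1.072000.
Forward (KRW per PLN) = 313.177 × 1.114125 / 1.072000 = 325.4835.
Quoted the other way: 1/325.4835 = 0.0030724 PLN per KRW.

0.0030724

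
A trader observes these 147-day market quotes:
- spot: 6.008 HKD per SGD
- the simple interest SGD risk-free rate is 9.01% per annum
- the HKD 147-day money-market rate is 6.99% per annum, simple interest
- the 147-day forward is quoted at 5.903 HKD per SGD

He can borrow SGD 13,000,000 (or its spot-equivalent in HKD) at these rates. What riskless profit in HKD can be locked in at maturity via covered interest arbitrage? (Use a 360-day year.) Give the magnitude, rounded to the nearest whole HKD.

T = 147/360 years.
Route A — deposit SGD, sell forward: 13,000,000 × 1.0367908333 × 5.903 = HKD 79,562,291.76.
Route B — convert at spot, deposit HKD: 13,000,000 × 6.008 × 1.0285425 = HKD 80,333,283.42.
The quoted forward undervalues SGD, so borrow SGD, convert to HKD at spot, deposit the HKD at 6.99%, and buy SGD forward at 5.903 to cover the loan.
Arbitrage profit = |79,562,291.76 − 80,333,283.42| = HKD 770,992.

HKD 770,992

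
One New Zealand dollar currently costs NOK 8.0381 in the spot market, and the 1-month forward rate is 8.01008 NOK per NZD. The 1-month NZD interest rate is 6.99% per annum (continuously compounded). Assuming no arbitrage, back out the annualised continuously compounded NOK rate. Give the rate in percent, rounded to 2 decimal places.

T = 1/12 years.
CIP gives F = S · g_NOK/g_NZD, so g_NOK/g_NZD = 8.01008/8.0381 = 0.9965141.
NZD growth factor: e^(0.0699×1/12) = 1.005842.
That pins the NOK growth at 1.0023357.
r = ln(1.0023357)/(1/12) = 0.027996 → 2.80%.

2.80%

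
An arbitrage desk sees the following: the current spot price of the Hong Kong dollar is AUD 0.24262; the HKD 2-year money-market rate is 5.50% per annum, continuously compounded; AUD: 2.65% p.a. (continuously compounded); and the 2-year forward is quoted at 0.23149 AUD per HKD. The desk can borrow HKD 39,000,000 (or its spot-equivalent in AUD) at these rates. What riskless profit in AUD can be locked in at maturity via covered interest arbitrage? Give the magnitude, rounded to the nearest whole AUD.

T = 2 years.
Route A — deposit HKD, sell forward: 39,000,000 × 1.11627807 × 0.23149 = AUD 10,077,881.21.
Route B — convert at spot, deposit AUD: 39,000,000 × 0.24262 × 1.054429645 = AUD 9,977,203.10.
The quoted forward overvalues HKD, so borrow AUD, buy HKD at spot, deposit the HKD at 5.50%, and sell the proceeds forward at 0.23149.
Arbitrage profit = |10,077,881.21 − 9,977,203.10| = AUD 100,678.

AUD 100,678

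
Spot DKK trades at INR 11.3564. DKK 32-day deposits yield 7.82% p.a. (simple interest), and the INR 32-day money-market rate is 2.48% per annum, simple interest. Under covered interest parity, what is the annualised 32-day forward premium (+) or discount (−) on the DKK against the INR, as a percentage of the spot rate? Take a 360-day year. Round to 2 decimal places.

-5.30%

T = 32/360 years.
CIP forward (INR per DKK) = 11.3564 × 1.0022044/1.0069511 = 11.3028667.
(F − S)/S ÷ T = (11.3028667 − 11.3564)/11.3564/(32/360) = -0.053032 → -5.30%.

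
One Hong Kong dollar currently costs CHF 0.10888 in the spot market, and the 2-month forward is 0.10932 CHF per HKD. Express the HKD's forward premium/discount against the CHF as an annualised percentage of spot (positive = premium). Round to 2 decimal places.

T = 2/12 years.
HKD trades forward at +0.40411% vs spot over the period.
×(1/T) gives 2.42% p.a.

+2.42%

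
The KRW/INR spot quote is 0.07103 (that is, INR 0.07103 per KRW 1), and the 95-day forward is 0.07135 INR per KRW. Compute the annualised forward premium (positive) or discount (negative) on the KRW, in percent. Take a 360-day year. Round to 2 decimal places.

+1.71%

T = 95/360 years.
KRW trades forward at +0.45051% vs spot over the period.
Per annum: 0.0045051 / (95/360) = 0.017072 = 1.71%.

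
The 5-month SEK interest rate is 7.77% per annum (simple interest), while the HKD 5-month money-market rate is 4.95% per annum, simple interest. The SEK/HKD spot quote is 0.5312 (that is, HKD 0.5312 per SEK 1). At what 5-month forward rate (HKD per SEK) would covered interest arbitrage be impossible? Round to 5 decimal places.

0.52515

T = 5/12 years.
HKD growth factor: 1 + 0.0495×5/12 = 1.020625.
Growth of 1 SEK over T: 1 + 0.0777×5/12 = 1.032375.
So F = 0.5312 × 1.020625 / 1.032375 = 0.5251541 (HKD/SEK).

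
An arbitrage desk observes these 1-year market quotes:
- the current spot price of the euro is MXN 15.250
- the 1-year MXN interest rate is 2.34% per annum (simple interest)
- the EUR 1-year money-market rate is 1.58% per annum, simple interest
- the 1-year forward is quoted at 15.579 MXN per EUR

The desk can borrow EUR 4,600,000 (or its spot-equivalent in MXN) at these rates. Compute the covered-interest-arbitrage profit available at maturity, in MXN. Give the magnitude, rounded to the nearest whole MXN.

MXN 1,004,172

T = 1 year.
Keep in EUR, deliver into the forward: 4,600,000·1.015800·15.579 = MXN 72,795,681.72.
Swap to MXN now, deposit: 4,600,000·15.250·1.023400 = MXN 71,791,510.00.
The quoted forward overvalues EUR, so borrow MXN, buy EUR at spot, deposit the EUR at 1.58%, and sell the proceeds forward at 15.579.
The gap between the two covered legs is MXN 1,004,172.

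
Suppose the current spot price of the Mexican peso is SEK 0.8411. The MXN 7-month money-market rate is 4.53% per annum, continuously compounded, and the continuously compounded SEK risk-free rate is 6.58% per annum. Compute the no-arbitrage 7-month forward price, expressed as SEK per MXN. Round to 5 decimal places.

0.85122

T = 7/12 years.
SEK accumulates by e^(0.0658×7/12) = 1.0391295.
MXN accumulates by e^(0.0453×7/12) = 1.0267772.
Forward (SEK per MXN) = 0.8411 × 1.0391295 / 1.0267772 = 0.8512186.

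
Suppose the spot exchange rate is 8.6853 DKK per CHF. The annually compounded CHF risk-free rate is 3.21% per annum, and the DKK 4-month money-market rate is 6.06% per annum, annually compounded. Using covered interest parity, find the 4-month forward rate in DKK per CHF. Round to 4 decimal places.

T = 4/12 years.
DKK accumulates by (1 + 0.0606)^(4/12) = 1.0198052.
CHF growth factor: (1 + 0.0321)^(4/12) = 1.0105875.
Forward (DKK per CHF) = 8.6853 × 1.0198052 / 1.0105875 = 8.764520.

8.7645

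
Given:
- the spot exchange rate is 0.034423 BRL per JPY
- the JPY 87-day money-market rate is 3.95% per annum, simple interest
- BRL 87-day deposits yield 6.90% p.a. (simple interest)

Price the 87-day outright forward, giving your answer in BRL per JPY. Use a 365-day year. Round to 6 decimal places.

0.034663

T = 87/365 years.
Growth of 1 BRL over T: 1 + 0.0690×87/365 = 1.0164466.
JPY growth factor: 1 + 0.0395×87/365 = 1.0094151.
CIP: F = S · (grow BRL)/(grow JPY) = 0.034423 × 1.0164466/1.0094151 = 0.03466279 BRL per JPY.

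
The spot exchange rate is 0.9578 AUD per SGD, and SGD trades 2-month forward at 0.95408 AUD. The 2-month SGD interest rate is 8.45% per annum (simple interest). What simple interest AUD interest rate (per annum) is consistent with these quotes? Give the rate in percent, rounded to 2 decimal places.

6.09%

T = 2/12 years.
CIP gives F = S · g_AUD/g_SGD, so g_AUD/g_SGD = 0.95408/0.9578 = 0.9961161.
SGD growth factor: 1 + 0.0845×2/12 = 1.0140833.
Hence g_AUD = 1.0101447.
(1.0101447 − 1)/T = 0.060868, i.e. 6.09%.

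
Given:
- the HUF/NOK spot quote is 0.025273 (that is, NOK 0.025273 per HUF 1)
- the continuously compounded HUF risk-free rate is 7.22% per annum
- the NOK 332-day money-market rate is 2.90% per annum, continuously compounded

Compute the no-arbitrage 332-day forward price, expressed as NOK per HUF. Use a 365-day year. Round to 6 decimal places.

T = 332/365 years.
NOK growth factor: e^(0.0290×332/365) = 1.0267291.
HUF accumulates by e^(0.0722×332/365) = 1.0678767.
CIP: F = S · (grow NOK)/(grow HUF) = 0.025273 × 1.0267291/1.0678767 = 0.02429918 NOK per HUF.

0.024299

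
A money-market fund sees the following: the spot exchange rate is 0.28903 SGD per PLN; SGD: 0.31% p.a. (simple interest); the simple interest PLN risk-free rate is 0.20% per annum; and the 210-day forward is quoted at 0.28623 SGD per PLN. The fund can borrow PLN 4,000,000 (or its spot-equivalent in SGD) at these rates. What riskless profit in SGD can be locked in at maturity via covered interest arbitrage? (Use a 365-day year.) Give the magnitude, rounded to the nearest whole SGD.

SGD 11,945

T = 210/365 years.
Route A — deposit PLN, sell forward: 4,000,000 × 1.001150685 × 0.28623 = SGD 1,146,237.44.
Route B — convert at spot, deposit SGD: 4,000,000 × 0.28903 × 1.001783562 = SGD 1,158,182.01.
The quoted forward undervalues PLN, so borrow PLN, convert to SGD at spot, deposit the SGD at 0.31%, and buy PLN forward at 0.28623 to cover the loan.
Profit = 1,158,182.01 − 1,146,237.44 = SGD 11,945.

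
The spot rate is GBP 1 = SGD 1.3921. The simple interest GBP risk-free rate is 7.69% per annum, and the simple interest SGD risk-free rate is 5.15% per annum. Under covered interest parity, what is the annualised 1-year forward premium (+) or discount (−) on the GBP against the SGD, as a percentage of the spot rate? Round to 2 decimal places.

T = 1 year.
F = S · g_SGD/g_GBP = 1.3921 × 1.051500/1.076900 = 1.3592656.
(F − S)/S ÷ T = (1.3592656 − 1.3921)/1.3921/1 = -0.023586 → -2.36%.

-2.36%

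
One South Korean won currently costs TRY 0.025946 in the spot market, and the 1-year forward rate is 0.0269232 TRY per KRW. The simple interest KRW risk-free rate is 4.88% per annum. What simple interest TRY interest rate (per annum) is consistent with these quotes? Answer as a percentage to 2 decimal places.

8.83%

T = 1 year.
CIP gives F = S · g_TRY/g_KRW, so g_TRY/g_KRW = 0.0269232/0.025946 = 1.0376628.
The KRW side grows by 1 + 0.0488×1 = 1.048800.
Hence g_TRY = 1.0883007.
r = (1.0883007 − 1)/1 = 0.088301 → 8.83%.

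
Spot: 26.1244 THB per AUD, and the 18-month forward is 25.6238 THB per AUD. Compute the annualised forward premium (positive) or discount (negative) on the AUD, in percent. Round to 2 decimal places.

-1.28%

T = 18/12 years.
AUD trades forward at -1.91622% vs spot over the period.
×(1/T) gives -1.28% p.a.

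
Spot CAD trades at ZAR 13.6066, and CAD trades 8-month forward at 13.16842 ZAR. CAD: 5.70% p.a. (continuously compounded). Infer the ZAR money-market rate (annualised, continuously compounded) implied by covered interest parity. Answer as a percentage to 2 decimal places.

0.79%

T = 8/12 years.
CIP gives F = S · g_ZAR/g_CAD, so g_ZAR/g_CAD = 13.16842/13.6066 = 0.9677965.
CAD growth factor: e^(0.0570×8/12) = 1.0387312.
So the ZAR growth factor = 1.0052804.
r = ln(1.0052804)/(8/12) = 0.007900 → 0.79%.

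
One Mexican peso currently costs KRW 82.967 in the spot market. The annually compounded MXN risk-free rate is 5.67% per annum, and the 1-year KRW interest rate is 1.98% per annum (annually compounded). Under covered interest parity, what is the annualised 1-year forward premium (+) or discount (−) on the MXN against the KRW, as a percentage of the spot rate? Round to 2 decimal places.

-3.49%

T = 1 year.
F = S · g_KRW/g_MXN = 82.967 × 1.019800/1.056700 = 80.069790.
Annualised premium = (F − S)/S × (1/T) = (80.069790 − 82.967)/82.967 ÷ 1 = -3.49%.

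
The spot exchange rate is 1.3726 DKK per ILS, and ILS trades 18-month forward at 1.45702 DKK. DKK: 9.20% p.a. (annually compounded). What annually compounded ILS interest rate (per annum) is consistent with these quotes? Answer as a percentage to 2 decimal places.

4.94%

T = 18/12 years.
CIP gives F = S · g_DKK/g_ILS, so g_DKK/g_ILS = 1.45702/1.3726 = 1.0615037.
The DKK side grows by (1 + 0.0920)^(18/12) = 1.1411269.
That pins the ILS growth at 1.0750098.
Annualise: 1.0750098^(12/18) − 1 = 0.049401 = 4.94%.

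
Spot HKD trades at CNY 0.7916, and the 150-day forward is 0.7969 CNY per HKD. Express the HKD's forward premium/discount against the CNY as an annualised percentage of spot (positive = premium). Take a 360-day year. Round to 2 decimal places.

+1.61%

T = 150/360 years.
HKD trades forward at +0.66953% vs spot over the period.
Per annum: 0.0066953 / (150/360) = 0.016069 = 1.61%.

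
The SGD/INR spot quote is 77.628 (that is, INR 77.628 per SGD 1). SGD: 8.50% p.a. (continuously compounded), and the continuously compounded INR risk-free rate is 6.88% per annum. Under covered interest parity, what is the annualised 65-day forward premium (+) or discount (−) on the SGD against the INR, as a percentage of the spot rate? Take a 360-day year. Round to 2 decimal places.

T = 65/360 years.
No-arbitrage forward: 77.628 × 1.0124997 / 1.0154656 = 77.401270 INR/SGD.
Annualised premium = (F − S)/S × (1/T) = (77.401270 − 77.628)/77.628 ÷ (65/360) = -1.62%.

-1.62%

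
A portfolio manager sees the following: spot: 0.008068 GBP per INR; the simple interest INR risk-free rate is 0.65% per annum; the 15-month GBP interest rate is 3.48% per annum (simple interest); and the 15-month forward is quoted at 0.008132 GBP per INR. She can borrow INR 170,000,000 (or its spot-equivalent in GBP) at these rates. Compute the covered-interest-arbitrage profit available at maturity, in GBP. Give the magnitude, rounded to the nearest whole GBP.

GBP 37,551

T = 15/12 years.
Keep in INR, deliver into the forward: 170,000,000·1.008125·0.008132 = GBP 1,393,672.33.
Swap to GBP now, deposit: 170,000,000·0.008068·1.043500 = GBP 1,431,222.86.
The quoted forward undervalues INR, so borrow INR, convert to GBP at spot, deposit the GBP at 3.48%, and buy INR forward at 0.008132 to cover the loan.
The gap between the two covered legs is GBP 37,551.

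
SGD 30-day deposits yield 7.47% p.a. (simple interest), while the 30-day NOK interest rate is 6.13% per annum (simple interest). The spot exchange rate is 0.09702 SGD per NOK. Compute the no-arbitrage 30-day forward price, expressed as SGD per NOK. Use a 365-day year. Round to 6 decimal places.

0.097126

T = 30/365 years.
Growth of 1 SGD over T: 1 + 0.0747×30/365 = 1.0061397.
NOK growth factor: 1 + 0.0613×30/365 = 1.0050384.
CIP: F = S · (grow SGD)/(grow NOK) = 0.09702 × 1.0061397/1.0050384 = 0.09712631 SGD per NOK.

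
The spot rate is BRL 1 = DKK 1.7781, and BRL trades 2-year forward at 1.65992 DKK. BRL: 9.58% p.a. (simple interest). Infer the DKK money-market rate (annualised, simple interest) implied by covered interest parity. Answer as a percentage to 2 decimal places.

T = 2 years.
By CIP, F/S equals the DKK-to-BRL growth ratio: 1.65992/1.7781 = 0.9335358.
The BRL side grows by 1 + 0.0958×2 = 1.191600.
Hence g_DKK = 1.1124013.
r = (1.1124013 − 1)/2 = 0.056201 → 5.62%.

5.62%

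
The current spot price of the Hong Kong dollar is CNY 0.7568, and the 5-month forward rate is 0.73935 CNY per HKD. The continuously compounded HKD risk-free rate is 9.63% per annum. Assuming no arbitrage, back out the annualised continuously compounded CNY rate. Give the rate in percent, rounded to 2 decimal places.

T = 5/12 years.
By CIP, F/S equals the CNY-to-HKD growth ratio: 0.73935/0.7568 = 0.9769424.
The HKD side grows by e^(0.0963×5/12) = 1.0409409.
So the CNY growth factor = 1.0169393.
Take logs: ln 1.0169393 / (5/12) = 0.040314, so 4.03%.

4.03%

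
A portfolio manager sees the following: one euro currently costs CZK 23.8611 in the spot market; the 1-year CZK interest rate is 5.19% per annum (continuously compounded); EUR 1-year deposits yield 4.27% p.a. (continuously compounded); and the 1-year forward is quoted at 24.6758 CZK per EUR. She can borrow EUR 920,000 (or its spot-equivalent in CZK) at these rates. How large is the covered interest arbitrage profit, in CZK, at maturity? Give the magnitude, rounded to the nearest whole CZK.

CZK 570,478

T = 1 year.
Keep in EUR, deliver into the forward: 920,000·1.0436247605·24.6758 = CZK 23,692,093.80.
Swap to CZK now, deposit: 920,000·23.8611·1.0532704102 = CZK 23,121,615.34.
The quoted forward overvalues EUR, so borrow CZK, buy EUR at spot, deposit the EUR at 4.27%, and sell the proceeds forward at 24.6758.
Profit = 23,692,093.80 − 23,121,615.34 = CZK 570,478.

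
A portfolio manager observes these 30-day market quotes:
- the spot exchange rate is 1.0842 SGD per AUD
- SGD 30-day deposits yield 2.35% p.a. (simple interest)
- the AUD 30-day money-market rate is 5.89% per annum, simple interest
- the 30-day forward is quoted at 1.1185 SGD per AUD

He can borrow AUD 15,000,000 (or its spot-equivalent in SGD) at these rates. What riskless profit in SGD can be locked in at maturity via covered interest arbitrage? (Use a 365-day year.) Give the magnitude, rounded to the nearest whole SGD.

SGD 564,309

T = 30/365 years.
Route A — deposit AUD, sell forward: 15,000,000 × 1.0048410959 × 1.1185 = SGD 16,858,721.49.
Route B — convert at spot, deposit SGD: 15,000,000 × 1.0842 × 1.0019315068 = SGD 16,294,412.10.
The quoted forward overvalues AUD, so borrow SGD, buy AUD at spot, deposit the AUD at 5.89%, and sell the proceeds forward at 1.1185.
Profit = 16,858,721.49 − 16,294,412.10 = SGD 564,309.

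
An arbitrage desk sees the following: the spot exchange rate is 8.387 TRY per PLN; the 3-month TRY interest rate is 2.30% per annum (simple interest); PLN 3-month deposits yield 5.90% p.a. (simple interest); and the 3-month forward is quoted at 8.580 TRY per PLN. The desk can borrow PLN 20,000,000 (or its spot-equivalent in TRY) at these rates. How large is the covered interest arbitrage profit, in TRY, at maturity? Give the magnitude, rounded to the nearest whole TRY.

TRY 5,426,595

T = 3/12 years.
Route A — deposit PLN, sell forward: 20,000,000 × 1.014750 × 8.580 = TRY 174,131,100.00.
Route B — convert at spot, deposit TRY: 20,000,000 × 8.387 × 1.005750 = TRY 168,704,505.00.
The quoted forward overvalues PLN, so borrow TRY, buy PLN at spot, deposit the PLN at 5.90%, and sell the proceeds forward at 8.580.
Profit = 174,131,100.00 − 168,704,505.00 = TRY 5,426,595.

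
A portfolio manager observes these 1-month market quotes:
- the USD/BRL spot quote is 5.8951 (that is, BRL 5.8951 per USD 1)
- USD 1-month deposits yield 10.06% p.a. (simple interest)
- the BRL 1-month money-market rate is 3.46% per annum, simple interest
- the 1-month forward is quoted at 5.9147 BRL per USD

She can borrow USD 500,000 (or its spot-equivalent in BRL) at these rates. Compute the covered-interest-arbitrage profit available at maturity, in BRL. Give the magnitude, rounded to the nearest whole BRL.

T = 1/12 years.
Keep in USD, deliver into the forward: 500,000·1.008383333·5.9147 = BRL 2,982,142.45.
Swap to BRL now, deposit: 500,000·5.8951·1.002883333 = BRL 2,956,048.77.
The quoted forward overvalues USD, so borrow BRL, buy USD at spot, deposit the USD at 10.06%, and sell the proceeds forward at 5.9147.
The gap between the two covered legs is BRL 26,094.

BRL 26,094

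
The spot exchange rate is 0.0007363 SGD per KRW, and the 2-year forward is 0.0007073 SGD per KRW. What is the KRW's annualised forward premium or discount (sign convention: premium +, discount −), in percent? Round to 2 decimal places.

-1.97%

T = 2 years.
KRW trades forward at -3.93861% vs spot over the period.
Annualise by dividing by T: -0.0393861 / 2 = -0.019693 → -1.97%.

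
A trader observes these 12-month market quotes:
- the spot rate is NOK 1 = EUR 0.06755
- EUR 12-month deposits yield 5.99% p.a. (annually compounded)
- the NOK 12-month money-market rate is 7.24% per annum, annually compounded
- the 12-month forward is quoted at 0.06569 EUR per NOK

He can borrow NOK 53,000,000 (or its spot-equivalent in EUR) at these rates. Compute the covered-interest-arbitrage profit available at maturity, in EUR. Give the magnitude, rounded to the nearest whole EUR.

T = 1 year.
Keep in NOK, deliver into the forward: 53,000,000·1.072400·0.06569 = EUR 3,733,635.67.
Swap to EUR now, deposit: 53,000,000·0.06755·1.059900 = EUR 3,794,600.99.
The quoted forward undervalues NOK, so borrow NOK, convert to EUR at spot, deposit the EUR at 5.99%, and buy NOK forward at 0.06569 to cover the loan.
The gap between the two covered legs is EUR 60,965.

EUR 60,965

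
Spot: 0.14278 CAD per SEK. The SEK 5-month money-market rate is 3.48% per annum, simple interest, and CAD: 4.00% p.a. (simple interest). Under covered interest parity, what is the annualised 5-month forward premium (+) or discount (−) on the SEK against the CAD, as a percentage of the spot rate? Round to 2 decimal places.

T = 5/12 years.
CIP forward (CAD per SEK) = 0.14278 × 1.0166667/1.014500 = 0.14308494.
(F − S)/S ÷ T = (0.14308494 − 0.14278)/0.14278/(5/12) = 0.005126 → 0.51%.

+0.51%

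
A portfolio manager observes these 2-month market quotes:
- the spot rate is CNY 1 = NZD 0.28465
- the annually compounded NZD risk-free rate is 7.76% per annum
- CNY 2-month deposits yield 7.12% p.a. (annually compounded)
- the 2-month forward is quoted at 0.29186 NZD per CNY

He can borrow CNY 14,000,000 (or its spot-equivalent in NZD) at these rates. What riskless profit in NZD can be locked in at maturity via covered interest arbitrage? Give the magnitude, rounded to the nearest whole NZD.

NZD 98,100

T = 2/12 years.
Invest the CNY and cover forward: 14,000,000 × 1.011529207 × 0.29186 = NZD 4,133,148.80.
Convert at spot and invest in NZD: 14,000,000 × 0.28465 × 1.012533957 = NZD 4,035,049.07.
The quoted forward overvalues CNY, so borrow NZD, buy CNY at spot, deposit the CNY at 7.12%, and sell the proceeds forward at 0.29186.
Profit = 4,133,148.80 − 4,035,049.07 = NZD 98,100.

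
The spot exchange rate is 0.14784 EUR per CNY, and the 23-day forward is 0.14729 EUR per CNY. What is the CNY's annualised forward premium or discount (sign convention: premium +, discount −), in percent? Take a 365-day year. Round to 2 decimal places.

-5.90%

T = 23/365 years.
Period premium: (0.14729 − 0.14784)/0.14784 = -0.0037202.
×(1/T) gives -5.90% p.a.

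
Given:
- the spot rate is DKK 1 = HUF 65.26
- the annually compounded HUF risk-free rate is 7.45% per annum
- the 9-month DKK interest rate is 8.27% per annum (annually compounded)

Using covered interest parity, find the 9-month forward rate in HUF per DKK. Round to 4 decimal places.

T = 9/12 years.
HUF growth factor: (1 + 0.0745)^(9/12) = 1.05537017.
Growth of 1 DKK over T: (1 + 0.0827)^(9/12) = 1.06140494.
CIP: F = S · (grow HUF)/(grow DKK) = 65.26 × 1.05537017/1.06140494 = 64.888955 HUF per DKK.

64.8890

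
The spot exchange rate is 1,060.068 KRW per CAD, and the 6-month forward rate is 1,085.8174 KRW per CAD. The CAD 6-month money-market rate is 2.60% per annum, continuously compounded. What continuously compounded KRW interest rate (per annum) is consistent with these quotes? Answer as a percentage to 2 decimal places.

7.40%

T = 6/12 years.
F/S = 1085.8174/1060.068 = 1.0242903 = (growth of KRW) / (growth of CAD).
The CAD side grows by e^(0.0260×6/12) = 1.0130849.
That pins the KRW growth at 1.037693.
r = ln(1.037693)/(6/12) = 0.074000 → 7.40%.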